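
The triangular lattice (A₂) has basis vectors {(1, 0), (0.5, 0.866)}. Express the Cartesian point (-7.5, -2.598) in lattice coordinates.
-6b₁ - 3b₂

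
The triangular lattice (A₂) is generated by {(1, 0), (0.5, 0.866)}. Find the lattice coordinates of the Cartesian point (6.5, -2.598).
8b₁ - 3b₂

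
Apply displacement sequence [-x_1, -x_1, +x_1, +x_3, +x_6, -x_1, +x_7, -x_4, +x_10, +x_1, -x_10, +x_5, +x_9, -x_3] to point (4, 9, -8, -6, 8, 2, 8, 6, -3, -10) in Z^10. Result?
(3, 9, -8, -7, 9, 3, 9, 6, -2, -10)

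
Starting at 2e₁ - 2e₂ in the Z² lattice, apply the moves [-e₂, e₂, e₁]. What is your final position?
(3, -2)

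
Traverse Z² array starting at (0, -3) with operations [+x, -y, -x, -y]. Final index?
(0, -5)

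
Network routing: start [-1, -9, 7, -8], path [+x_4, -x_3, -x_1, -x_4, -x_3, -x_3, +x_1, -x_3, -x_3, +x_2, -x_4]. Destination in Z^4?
(-1, -8, 2, -9)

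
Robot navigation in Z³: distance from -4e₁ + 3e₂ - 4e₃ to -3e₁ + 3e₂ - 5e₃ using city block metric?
2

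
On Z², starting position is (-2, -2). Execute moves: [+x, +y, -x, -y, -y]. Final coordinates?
(-2, -3)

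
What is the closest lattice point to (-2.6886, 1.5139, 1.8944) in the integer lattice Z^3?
(-3, 2, 2)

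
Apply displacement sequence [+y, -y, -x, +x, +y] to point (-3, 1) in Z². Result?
(-3, 2)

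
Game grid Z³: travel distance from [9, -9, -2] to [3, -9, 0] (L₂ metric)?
6.32456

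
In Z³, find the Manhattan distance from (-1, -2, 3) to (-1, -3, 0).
4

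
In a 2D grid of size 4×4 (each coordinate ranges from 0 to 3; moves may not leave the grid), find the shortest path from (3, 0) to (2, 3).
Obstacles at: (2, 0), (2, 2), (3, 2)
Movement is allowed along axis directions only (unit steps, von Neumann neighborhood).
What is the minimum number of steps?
6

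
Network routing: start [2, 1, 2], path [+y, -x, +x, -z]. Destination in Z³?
(2, 2, 1)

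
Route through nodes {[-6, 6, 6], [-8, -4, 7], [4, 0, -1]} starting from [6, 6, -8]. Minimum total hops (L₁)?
51
(one optimal route: (6, 6, -8) → (4, 0, -1) → (-6, 6, 6) → (-8, -4, 7))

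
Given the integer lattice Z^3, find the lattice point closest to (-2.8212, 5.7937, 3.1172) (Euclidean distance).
(-3, 6, 3)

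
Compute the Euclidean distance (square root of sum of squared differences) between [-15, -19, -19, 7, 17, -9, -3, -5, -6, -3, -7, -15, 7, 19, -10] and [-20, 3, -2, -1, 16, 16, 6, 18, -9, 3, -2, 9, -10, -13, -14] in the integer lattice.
63.8201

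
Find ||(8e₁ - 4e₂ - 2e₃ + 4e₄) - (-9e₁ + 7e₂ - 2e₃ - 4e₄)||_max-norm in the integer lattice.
17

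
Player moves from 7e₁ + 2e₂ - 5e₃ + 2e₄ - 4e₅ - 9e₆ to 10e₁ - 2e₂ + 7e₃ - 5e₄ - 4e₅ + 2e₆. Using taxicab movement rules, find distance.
37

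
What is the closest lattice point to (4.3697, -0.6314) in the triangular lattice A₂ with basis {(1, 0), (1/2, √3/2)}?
(4.5, -0.866)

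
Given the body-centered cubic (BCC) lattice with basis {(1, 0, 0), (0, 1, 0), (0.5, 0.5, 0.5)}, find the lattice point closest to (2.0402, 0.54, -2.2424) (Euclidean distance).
(2, 1, -2)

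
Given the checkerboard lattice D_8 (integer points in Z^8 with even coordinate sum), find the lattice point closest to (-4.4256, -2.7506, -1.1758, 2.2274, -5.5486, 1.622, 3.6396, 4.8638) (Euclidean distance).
(-4, -3, -1, 2, -5, 2, 4, 5)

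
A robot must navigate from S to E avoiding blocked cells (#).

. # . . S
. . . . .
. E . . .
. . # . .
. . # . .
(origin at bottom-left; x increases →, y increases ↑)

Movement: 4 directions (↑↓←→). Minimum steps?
5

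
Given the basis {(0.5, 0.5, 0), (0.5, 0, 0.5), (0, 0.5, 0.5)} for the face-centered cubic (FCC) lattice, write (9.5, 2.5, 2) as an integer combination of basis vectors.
10b₁ + 9b₂ - 5b₃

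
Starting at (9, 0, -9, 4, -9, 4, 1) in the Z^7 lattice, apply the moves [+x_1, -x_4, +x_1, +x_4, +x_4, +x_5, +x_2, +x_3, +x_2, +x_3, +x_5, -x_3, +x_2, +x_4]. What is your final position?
(11, 3, -8, 6, -7, 4, 1)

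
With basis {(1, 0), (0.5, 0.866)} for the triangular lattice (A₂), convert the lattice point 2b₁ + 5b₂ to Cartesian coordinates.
(4.5, 4.33)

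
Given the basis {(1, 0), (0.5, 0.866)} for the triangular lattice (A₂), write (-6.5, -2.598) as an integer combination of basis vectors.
-5b₁ - 3b₂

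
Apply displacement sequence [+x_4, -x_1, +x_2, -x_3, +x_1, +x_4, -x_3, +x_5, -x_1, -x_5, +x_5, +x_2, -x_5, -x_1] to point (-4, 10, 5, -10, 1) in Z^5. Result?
(-6, 12, 3, -8, 1)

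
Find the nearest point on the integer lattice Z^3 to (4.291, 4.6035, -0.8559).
(4, 5, -1)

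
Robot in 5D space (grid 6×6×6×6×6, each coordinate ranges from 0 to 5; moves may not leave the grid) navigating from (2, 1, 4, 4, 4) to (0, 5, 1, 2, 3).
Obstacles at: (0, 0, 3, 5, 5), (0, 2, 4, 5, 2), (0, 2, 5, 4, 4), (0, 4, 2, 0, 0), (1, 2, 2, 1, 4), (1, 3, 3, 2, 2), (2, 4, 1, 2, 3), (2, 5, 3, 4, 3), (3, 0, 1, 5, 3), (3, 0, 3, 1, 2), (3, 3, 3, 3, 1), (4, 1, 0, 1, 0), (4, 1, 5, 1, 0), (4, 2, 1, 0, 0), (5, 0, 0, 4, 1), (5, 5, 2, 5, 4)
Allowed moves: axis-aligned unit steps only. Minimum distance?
12
(one shortest path: (2, 1, 4, 4, 4) → (1, 1, 4, 4, 4) → (0, 1, 4, 4, 4) → (0, 2, 4, 4, 4) → (0, 3, 4, 4, 4) → (0, 4, 4, 4, 4) → (0, 5, 4, 4, 4) → (0, 5, 3, 4, 4) → (0, 5, 2, 4, 4) → (0, 5, 1, 4, 4) → (0, 5, 1, 3, 4) → (0, 5, 1, 2, 4) → (0, 5, 1, 2, 3))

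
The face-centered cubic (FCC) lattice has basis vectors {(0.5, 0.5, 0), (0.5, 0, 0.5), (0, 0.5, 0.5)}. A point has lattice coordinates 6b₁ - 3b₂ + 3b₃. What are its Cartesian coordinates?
(1.5, 4.5, 0)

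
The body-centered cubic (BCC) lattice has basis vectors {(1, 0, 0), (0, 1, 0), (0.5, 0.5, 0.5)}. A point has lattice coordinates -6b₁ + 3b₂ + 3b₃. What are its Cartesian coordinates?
(-4.5, 4.5, 1.5)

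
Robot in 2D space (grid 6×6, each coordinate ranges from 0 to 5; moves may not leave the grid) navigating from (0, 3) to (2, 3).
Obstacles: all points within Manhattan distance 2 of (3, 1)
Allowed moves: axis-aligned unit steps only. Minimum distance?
2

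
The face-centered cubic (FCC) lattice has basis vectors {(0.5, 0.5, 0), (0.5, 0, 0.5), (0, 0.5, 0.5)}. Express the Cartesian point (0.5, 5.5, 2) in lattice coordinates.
4b₁ - 3b₂ + 7b₃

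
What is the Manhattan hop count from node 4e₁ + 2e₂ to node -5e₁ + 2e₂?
9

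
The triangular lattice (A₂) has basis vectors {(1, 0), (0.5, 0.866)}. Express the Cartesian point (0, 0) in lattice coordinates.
0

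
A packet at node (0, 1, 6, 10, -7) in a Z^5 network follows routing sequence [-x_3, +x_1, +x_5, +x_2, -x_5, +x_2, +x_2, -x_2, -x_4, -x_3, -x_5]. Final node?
(1, 3, 4, 9, -8)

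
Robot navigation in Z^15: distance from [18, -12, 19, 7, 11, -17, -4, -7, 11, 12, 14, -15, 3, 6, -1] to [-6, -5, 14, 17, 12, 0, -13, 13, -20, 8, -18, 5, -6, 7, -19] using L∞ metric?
32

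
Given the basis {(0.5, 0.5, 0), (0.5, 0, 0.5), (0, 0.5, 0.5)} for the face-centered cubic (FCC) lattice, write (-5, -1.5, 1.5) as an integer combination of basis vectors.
-8b₁ - 2b₂ + 5b₃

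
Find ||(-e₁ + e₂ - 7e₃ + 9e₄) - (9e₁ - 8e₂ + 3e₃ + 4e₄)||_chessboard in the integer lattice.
10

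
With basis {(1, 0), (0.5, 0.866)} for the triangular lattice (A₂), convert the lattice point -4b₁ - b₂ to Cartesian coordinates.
(-4.5, -0.866)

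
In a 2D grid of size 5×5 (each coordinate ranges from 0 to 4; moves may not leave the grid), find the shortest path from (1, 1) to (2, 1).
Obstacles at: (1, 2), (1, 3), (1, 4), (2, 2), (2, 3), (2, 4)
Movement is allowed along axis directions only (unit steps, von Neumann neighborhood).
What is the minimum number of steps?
1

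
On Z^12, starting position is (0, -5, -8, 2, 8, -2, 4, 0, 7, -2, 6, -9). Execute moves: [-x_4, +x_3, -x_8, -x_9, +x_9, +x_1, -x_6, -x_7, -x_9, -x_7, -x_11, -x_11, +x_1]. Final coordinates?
(2, -5, -7, 1, 8, -3, 2, -1, 6, -2, 4, -9)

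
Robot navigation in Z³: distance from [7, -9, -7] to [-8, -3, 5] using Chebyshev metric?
15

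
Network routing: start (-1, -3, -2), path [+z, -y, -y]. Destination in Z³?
(-1, -5, -1)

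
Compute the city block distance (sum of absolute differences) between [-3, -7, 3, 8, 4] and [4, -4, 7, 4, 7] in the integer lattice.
21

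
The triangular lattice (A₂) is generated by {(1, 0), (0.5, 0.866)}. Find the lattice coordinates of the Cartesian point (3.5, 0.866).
3b₁ + b₂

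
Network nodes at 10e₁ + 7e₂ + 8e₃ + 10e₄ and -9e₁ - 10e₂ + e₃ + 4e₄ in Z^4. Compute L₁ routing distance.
49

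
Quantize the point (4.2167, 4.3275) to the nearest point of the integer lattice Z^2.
(4, 4)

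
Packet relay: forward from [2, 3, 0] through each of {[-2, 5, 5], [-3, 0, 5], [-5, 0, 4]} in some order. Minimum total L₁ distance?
20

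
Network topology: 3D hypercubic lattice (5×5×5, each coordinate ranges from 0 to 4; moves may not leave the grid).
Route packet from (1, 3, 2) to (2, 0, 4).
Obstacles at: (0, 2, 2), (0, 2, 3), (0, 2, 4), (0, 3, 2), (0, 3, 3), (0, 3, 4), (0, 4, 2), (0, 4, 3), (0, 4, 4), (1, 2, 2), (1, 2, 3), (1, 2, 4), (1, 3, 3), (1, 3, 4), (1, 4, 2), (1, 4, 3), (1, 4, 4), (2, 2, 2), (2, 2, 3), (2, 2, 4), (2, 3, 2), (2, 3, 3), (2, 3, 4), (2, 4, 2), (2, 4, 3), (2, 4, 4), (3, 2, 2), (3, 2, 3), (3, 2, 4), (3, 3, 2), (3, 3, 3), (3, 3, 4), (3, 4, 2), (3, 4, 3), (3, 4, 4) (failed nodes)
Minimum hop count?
8
(one shortest path: (1, 3, 2) → (1, 3, 1) → (2, 3, 1) → (2, 2, 1) → (2, 1, 1) → (2, 0, 1) → (2, 0, 2) → (2, 0, 3) → (2, 0, 4))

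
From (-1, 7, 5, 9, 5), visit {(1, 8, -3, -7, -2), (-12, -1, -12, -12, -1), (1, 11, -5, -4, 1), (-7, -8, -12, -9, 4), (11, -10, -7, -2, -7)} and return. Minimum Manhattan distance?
208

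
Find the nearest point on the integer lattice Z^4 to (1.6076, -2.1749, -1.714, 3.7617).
(2, -2, -2, 4)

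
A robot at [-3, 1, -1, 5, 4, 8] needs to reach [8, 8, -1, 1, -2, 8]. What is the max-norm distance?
11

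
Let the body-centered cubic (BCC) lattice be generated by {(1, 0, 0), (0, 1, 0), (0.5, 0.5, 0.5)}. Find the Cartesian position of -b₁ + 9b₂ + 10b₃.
(4, 14, 5)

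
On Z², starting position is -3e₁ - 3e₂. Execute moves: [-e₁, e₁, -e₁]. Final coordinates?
(-4, -3)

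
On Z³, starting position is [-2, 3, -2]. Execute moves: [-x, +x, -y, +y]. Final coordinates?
(-2, 3, -2)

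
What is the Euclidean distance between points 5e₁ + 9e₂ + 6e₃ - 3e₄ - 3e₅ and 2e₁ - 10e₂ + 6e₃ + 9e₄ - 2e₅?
22.6936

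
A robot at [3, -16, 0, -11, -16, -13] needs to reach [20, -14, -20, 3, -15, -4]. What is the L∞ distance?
20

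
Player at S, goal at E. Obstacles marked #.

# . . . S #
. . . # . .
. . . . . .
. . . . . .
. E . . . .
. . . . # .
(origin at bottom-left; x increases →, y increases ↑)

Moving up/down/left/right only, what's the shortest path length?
7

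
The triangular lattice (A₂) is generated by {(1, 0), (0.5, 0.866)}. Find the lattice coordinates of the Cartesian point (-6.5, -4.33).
-4b₁ - 5b₂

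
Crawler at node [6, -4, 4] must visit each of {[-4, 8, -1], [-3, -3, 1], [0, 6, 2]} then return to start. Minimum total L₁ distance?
54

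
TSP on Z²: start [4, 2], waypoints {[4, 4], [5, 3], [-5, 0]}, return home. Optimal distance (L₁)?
28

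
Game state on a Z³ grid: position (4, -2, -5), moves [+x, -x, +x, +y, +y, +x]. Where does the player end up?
(6, 0, -5)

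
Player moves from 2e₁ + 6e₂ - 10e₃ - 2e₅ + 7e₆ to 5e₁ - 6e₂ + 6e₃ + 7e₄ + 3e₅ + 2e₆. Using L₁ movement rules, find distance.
48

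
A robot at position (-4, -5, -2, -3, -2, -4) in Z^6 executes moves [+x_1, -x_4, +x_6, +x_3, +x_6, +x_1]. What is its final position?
(-2, -5, -1, -4, -2, -2)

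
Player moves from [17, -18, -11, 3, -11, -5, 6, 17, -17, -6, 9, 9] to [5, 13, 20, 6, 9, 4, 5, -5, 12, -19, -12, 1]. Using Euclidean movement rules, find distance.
67.4981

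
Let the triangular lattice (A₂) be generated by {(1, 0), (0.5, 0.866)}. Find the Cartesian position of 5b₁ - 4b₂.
(3, -3.464)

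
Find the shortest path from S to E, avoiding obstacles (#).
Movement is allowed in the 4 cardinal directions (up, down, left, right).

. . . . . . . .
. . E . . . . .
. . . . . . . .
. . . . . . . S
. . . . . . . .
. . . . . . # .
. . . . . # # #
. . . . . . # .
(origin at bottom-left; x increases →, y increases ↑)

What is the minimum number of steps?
7
(one shortest path: (7, 4) → (6, 4) → (5, 4) → (4, 4) → (3, 4) → (2, 4) → (2, 5) → (2, 6))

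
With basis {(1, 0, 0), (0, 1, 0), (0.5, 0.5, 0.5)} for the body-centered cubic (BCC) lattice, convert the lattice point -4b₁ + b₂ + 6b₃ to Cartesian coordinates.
(-1, 4, 3)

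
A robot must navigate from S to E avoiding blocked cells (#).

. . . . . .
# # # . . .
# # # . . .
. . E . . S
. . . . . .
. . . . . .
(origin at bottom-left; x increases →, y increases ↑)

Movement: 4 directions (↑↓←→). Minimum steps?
3
(one shortest path: (5, 2) → (4, 2) → (3, 2) → (2, 2))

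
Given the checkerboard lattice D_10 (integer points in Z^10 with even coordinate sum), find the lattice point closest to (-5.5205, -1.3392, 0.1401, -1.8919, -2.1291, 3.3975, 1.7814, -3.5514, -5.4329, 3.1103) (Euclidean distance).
(-6, -1, 0, -2, -2, 3, 2, -4, -5, 3)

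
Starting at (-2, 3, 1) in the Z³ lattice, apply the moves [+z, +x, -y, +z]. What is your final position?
(-1, 2, 3)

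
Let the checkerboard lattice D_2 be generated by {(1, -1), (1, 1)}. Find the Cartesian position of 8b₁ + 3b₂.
(11, -5)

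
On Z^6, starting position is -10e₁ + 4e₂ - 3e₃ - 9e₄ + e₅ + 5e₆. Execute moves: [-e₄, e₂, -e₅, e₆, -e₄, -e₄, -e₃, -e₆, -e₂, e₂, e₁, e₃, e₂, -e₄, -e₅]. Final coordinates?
(-9, 6, -3, -13, -1, 5)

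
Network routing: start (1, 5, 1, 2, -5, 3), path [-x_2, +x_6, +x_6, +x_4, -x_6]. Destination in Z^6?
(1, 4, 1, 3, -5, 4)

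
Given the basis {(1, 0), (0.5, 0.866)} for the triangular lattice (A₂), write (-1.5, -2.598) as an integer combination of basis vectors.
-3b₂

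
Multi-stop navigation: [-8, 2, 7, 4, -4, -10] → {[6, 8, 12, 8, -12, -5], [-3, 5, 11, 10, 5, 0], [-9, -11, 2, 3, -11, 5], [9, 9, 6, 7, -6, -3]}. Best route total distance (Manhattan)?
152
(one optimal route: (-8, 2, 7, 4, -4, -10) → (-3, 5, 11, 10, 5, 0) → (6, 8, 12, 8, -12, -5) → (9, 9, 6, 7, -6, -3) → (-9, -11, 2, 3, -11, 5))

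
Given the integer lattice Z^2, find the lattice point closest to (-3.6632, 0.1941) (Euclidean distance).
(-4, 0)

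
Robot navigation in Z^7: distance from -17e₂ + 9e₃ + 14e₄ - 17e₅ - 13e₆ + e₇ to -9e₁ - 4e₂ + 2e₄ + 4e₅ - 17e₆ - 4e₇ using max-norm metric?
21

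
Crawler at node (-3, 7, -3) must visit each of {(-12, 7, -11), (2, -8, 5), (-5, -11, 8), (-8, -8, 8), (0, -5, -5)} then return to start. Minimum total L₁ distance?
106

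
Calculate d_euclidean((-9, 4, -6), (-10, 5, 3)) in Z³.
9.11043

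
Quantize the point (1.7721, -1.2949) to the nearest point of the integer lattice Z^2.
(2, -1)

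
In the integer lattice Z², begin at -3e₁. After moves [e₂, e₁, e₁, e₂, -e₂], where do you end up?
(-1, 1)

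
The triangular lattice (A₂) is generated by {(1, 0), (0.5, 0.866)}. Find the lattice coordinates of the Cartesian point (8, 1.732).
7b₁ + 2b₂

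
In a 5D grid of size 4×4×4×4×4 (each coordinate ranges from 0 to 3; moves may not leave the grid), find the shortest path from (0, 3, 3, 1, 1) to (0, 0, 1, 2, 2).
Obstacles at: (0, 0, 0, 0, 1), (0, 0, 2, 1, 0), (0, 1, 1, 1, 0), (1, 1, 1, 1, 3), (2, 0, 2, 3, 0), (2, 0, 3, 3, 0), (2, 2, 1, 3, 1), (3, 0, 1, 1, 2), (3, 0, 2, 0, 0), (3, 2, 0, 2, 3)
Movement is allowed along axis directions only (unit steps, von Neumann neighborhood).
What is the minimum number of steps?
7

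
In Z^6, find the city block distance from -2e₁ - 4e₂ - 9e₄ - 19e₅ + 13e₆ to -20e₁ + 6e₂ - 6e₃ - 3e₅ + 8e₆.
64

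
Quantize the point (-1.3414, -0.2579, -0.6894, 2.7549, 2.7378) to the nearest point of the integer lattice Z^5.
(-1, 0, -1, 3, 3)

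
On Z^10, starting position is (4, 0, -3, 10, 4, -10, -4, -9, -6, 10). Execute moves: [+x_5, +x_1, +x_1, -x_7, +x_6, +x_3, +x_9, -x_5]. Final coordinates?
(6, 0, -2, 10, 4, -9, -5, -9, -5, 10)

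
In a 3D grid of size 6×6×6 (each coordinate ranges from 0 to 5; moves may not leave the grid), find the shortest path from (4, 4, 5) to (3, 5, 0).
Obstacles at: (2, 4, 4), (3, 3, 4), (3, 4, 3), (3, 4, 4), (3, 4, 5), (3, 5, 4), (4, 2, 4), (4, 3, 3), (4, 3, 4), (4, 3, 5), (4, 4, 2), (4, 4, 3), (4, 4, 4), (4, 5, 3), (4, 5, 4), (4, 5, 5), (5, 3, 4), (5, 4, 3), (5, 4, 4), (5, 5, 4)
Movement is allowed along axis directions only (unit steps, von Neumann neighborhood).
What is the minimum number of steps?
13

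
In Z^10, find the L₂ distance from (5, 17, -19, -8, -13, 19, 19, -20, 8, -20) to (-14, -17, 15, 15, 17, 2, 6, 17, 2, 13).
83.9881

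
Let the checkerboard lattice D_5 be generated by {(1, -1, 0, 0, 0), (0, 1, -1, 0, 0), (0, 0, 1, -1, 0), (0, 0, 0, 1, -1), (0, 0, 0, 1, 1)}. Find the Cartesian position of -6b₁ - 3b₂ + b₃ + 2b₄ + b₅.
(-6, 3, 4, 2, -1)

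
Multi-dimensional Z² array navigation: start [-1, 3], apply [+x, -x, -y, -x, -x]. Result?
(-3, 2)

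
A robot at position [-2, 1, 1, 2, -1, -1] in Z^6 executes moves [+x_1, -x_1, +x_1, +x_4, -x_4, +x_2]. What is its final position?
(-1, 2, 1, 2, -1, -1)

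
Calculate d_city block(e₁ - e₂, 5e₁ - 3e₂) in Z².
6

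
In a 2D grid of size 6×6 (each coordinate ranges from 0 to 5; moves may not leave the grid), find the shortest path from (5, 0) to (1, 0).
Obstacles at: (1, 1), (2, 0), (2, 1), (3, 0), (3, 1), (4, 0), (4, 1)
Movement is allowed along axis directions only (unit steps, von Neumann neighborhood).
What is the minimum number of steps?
10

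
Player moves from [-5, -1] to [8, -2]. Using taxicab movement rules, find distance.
14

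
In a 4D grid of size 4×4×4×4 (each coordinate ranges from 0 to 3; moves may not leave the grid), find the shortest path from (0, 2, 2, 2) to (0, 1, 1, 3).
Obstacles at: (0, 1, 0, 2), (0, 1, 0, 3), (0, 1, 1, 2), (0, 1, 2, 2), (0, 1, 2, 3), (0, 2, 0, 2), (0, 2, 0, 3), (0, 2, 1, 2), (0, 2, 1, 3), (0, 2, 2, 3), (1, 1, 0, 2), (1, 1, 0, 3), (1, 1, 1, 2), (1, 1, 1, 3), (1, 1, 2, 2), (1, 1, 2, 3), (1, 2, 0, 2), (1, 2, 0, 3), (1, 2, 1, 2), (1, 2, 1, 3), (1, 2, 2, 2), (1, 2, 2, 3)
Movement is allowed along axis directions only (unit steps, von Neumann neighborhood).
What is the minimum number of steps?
7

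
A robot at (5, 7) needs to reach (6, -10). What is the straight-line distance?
17.0294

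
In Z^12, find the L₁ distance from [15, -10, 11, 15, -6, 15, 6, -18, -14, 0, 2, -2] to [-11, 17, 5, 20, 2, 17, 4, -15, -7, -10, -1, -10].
107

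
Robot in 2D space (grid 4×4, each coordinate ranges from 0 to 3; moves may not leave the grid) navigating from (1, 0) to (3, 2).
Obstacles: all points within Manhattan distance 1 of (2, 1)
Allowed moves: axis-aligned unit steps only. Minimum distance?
8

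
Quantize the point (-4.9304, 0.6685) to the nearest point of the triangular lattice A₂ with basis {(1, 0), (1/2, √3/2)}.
(-4.5, 0.866)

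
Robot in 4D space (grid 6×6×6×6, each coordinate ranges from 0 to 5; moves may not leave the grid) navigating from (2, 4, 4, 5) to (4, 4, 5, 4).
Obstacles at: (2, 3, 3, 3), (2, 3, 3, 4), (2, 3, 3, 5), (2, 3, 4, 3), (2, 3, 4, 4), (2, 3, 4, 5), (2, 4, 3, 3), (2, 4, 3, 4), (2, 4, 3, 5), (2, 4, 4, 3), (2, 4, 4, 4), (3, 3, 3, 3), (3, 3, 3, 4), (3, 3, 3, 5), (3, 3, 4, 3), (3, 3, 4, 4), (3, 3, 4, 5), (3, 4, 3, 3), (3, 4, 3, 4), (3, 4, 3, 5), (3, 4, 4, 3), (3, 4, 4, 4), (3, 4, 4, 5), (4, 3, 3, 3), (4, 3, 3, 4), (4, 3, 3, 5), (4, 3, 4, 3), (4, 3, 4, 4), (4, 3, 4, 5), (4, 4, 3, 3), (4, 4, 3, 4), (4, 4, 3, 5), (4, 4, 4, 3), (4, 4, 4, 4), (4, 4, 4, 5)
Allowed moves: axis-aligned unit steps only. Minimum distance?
4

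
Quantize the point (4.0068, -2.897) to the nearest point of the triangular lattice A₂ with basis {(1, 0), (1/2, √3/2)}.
(4, -3.464)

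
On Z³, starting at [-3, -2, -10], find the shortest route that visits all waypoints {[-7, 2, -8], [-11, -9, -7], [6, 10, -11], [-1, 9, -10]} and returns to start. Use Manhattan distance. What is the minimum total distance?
80
(one optimal route: (-3, -2, -10) → (-11, -9, -7) → (-7, 2, -8) → (6, 10, -11) → (-1, 9, -10) → (-3, -2, -10))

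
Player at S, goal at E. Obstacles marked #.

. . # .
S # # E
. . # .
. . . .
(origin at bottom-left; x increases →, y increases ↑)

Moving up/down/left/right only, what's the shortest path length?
7
(one shortest path: (0, 2) → (0, 1) → (1, 1) → (1, 0) → (2, 0) → (3, 0) → (3, 1) → (3, 2))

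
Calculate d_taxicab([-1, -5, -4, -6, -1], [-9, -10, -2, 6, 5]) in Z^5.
33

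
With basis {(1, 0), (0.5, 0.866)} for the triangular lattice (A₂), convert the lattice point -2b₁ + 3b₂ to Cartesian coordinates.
(-0.5, 2.598)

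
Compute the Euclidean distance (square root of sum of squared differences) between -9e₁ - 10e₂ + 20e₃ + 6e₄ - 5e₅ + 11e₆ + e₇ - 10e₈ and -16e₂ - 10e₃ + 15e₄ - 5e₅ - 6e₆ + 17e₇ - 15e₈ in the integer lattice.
40.8412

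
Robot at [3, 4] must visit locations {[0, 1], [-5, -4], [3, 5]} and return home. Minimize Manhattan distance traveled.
34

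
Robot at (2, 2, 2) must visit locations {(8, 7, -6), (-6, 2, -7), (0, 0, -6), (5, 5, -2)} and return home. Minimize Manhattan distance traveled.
60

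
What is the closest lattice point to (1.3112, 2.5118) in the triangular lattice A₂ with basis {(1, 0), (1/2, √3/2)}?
(1.5, 2.598)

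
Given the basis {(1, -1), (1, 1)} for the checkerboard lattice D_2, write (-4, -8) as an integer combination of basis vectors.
2b₁ - 6b₂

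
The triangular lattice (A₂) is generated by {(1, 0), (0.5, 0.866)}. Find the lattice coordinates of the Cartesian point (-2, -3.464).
-4b₂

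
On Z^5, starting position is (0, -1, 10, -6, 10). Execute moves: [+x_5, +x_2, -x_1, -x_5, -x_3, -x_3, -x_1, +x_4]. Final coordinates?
(-2, 0, 8, -5, 10)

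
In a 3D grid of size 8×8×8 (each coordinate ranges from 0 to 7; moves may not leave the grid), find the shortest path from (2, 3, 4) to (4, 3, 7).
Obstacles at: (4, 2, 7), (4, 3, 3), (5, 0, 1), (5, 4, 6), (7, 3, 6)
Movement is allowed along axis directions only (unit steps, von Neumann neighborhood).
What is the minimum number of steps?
5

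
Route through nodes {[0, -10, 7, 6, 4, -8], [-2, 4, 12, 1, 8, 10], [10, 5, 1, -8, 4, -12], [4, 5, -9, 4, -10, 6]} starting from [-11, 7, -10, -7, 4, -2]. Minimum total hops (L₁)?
195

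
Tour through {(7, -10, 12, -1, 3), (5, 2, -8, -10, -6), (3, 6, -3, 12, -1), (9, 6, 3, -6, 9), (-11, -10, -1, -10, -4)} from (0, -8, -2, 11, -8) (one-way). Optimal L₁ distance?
186
(one optimal route: (0, -8, -2, 11, -8) → (3, 6, -3, 12, -1) → (5, 2, -8, -10, -6) → (-11, -10, -1, -10, -4) → (7, -10, 12, -1, 3) → (9, 6, 3, -6, 9))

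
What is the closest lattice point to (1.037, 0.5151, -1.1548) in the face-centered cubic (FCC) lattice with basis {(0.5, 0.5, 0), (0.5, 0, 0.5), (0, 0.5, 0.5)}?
(1, 0.5, -1.5)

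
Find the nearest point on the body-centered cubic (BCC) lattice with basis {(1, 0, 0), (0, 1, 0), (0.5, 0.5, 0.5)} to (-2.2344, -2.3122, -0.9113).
(-2, -2, -1)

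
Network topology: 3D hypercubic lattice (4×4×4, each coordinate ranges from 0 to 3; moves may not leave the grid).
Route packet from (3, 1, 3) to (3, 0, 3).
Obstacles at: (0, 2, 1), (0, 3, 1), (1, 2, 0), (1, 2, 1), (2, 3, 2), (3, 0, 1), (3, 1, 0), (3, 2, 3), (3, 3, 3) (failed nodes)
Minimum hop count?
1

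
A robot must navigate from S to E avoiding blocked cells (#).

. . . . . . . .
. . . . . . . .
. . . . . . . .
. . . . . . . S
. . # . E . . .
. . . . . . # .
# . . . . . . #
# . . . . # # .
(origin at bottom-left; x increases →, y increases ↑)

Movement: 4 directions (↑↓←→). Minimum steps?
4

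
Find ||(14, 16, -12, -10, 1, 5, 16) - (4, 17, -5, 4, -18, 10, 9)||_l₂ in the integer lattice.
27.9464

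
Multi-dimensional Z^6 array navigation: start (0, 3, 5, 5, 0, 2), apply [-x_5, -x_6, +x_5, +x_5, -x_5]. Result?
(0, 3, 5, 5, 0, 1)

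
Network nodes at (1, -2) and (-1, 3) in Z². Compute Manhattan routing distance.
7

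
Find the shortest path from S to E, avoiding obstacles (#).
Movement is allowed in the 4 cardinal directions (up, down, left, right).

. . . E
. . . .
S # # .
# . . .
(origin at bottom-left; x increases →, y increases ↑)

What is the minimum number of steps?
5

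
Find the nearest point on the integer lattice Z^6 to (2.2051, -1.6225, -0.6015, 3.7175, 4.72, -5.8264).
(2, -2, -1, 4, 5, -6)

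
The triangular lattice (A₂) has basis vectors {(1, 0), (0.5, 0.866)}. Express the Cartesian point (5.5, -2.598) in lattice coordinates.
7b₁ - 3b₂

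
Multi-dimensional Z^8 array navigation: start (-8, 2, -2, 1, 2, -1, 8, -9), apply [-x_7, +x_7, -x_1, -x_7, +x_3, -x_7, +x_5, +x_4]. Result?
(-9, 2, -1, 2, 3, -1, 6, -9)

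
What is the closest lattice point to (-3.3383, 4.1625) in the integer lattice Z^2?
(-3, 4)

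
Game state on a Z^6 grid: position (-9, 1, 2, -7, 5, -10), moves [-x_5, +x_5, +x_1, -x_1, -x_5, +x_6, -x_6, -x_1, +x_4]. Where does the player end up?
(-10, 1, 2, -6, 4, -10)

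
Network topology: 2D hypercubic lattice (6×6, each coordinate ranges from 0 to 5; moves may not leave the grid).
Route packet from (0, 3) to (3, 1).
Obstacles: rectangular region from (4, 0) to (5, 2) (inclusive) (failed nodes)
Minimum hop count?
5
(one shortest path: (0, 3) → (1, 3) → (2, 3) → (3, 3) → (3, 2) → (3, 1))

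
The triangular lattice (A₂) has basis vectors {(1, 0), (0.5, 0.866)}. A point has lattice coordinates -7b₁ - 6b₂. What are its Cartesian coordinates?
(-10, -5.196)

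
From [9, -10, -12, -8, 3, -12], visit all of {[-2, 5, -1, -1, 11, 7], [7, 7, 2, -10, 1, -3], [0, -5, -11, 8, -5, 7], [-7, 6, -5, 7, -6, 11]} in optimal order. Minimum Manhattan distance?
158
(one optimal route: (9, -10, -12, -8, 3, -12) → (7, 7, 2, -10, 1, -3) → (-2, 5, -1, -1, 11, 7) → (-7, 6, -5, 7, -6, 11) → (0, -5, -11, 8, -5, 7))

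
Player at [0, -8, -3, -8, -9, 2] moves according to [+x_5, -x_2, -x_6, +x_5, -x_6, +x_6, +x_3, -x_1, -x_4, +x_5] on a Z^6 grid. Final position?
(-1, -9, -2, -9, -6, 1)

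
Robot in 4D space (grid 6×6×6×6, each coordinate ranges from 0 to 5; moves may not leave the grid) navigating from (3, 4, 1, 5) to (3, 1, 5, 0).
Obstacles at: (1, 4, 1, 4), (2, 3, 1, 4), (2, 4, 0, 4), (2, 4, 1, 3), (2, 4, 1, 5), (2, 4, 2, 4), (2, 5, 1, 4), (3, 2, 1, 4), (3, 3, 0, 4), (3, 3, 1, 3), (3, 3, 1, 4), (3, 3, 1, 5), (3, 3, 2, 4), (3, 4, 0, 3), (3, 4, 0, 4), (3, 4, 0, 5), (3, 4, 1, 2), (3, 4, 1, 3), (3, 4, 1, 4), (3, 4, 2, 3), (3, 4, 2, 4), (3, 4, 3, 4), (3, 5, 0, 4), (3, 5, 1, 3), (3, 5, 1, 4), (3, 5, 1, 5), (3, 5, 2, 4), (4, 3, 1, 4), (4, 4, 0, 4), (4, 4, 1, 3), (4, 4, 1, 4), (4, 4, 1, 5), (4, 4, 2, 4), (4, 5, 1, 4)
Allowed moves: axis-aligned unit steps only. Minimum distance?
12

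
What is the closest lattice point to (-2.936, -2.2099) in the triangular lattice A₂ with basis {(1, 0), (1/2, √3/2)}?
(-3, -1.732)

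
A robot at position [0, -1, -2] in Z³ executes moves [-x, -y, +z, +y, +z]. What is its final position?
(-1, -1, 0)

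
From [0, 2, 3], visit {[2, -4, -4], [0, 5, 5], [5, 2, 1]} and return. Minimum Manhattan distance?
46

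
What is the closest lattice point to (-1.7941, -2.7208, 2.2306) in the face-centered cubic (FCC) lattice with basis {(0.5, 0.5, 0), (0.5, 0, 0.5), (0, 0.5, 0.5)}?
(-2, -2.5, 2.5)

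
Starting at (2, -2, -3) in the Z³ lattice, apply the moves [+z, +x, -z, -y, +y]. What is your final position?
(3, -2, -3)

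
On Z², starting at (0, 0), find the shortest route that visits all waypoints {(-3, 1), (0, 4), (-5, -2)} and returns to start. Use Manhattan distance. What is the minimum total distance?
22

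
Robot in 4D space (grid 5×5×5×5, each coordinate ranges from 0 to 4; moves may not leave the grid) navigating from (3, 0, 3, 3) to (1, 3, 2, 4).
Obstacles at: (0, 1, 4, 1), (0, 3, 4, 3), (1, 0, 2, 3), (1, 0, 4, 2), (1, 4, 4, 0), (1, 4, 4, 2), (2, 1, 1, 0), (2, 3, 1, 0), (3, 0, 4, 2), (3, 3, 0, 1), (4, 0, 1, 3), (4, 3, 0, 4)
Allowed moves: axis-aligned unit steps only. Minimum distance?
7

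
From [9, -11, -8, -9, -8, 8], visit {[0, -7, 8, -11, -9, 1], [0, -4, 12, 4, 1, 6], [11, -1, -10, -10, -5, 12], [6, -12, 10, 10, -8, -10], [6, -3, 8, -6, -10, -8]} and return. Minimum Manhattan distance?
226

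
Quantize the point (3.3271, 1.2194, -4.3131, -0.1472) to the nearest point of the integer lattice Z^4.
(3, 1, -4, 0)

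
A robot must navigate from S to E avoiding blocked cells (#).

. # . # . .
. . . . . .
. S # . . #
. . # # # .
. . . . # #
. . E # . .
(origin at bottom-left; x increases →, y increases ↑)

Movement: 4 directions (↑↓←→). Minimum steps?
4
(one shortest path: (1, 3) → (1, 2) → (1, 1) → (2, 1) → (2, 0))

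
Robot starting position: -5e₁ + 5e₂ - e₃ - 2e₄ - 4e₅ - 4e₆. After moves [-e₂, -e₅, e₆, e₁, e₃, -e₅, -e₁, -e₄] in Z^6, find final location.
(-5, 4, 0, -3, -6, -3)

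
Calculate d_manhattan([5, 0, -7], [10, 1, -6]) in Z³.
7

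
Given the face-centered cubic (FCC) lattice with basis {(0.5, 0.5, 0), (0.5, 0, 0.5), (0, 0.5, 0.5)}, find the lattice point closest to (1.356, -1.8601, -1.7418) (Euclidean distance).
(1.5, -2, -1.5)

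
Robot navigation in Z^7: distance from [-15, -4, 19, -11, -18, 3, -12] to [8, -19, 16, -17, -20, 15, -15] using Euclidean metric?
30.9192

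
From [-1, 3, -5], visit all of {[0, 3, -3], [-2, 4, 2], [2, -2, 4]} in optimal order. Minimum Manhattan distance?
23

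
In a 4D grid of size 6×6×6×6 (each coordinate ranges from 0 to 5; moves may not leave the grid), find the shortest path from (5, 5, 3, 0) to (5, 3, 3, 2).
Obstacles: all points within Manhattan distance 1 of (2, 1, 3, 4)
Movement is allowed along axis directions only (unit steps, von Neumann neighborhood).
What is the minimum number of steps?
4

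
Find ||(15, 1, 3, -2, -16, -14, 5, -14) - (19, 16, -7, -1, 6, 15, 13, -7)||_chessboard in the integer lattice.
29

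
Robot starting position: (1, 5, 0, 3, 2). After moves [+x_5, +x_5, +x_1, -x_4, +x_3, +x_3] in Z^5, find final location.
(2, 5, 2, 2, 4)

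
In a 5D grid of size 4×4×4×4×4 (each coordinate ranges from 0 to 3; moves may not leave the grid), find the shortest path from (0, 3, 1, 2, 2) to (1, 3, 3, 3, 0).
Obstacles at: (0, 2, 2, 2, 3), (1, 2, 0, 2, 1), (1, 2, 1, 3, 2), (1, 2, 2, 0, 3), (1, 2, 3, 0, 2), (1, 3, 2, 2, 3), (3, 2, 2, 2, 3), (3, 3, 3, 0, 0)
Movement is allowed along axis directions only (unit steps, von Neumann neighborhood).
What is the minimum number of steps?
6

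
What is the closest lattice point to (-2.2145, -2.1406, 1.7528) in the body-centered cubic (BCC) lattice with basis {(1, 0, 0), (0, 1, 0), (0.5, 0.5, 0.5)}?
(-2, -2, 2)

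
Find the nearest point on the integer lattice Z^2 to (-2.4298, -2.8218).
(-2, -3)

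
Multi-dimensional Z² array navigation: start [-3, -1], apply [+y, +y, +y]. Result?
(-3, 2)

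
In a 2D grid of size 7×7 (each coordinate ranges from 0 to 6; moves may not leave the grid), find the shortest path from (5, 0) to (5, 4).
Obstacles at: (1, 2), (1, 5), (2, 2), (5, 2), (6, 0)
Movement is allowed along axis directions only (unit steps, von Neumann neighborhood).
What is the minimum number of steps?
6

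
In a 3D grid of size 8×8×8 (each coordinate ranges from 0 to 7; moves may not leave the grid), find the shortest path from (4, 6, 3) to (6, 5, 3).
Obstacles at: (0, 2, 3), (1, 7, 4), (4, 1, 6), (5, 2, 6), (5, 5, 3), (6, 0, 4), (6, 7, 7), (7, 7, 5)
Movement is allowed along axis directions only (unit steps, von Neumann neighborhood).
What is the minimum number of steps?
3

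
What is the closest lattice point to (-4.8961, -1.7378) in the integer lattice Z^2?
(-5, -2)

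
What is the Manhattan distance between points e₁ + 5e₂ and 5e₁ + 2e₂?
7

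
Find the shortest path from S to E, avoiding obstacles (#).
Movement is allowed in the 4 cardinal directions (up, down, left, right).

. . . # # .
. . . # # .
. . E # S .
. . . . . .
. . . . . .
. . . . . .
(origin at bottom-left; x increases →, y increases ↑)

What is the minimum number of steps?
4
(one shortest path: (4, 3) → (4, 2) → (3, 2) → (2, 2) → (2, 3))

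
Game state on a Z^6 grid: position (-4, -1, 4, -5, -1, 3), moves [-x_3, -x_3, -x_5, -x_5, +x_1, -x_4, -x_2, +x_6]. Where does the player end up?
(-3, -2, 2, -6, -3, 4)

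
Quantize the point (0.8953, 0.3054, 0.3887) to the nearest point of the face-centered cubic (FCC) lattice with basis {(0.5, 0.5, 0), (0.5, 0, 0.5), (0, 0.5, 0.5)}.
(1, 0.5, 0.5)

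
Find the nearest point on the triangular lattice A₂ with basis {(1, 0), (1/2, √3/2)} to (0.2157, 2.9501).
(0.5, 2.598)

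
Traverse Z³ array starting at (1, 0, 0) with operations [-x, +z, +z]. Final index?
(0, 0, 2)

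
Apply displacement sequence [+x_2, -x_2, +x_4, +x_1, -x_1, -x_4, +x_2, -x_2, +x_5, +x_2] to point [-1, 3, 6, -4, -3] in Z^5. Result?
(-1, 4, 6, -4, -2)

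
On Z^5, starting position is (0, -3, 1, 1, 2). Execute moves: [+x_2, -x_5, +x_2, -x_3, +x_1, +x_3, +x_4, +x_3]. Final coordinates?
(1, -1, 2, 2, 1)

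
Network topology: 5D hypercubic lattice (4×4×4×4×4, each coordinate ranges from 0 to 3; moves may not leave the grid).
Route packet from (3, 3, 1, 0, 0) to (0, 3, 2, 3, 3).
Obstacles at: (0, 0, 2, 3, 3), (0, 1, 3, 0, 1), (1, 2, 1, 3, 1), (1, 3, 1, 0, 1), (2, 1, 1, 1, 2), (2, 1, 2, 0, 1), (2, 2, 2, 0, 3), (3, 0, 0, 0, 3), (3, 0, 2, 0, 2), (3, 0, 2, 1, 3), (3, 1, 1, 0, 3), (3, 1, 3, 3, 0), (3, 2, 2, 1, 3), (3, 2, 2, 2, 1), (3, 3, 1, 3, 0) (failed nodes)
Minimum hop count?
10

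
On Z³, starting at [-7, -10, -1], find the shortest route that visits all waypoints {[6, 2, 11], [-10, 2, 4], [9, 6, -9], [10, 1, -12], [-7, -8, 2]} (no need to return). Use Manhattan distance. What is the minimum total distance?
79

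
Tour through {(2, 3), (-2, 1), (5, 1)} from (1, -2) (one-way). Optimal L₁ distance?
17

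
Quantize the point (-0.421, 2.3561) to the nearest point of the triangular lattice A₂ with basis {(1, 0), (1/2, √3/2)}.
(-0.5, 2.598)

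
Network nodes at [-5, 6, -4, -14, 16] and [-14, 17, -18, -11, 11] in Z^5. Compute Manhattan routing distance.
42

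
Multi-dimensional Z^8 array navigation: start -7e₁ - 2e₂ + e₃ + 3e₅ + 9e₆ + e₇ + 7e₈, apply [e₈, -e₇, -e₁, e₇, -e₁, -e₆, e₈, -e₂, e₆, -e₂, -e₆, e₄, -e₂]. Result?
(-9, -5, 1, 1, 3, 8, 1, 9)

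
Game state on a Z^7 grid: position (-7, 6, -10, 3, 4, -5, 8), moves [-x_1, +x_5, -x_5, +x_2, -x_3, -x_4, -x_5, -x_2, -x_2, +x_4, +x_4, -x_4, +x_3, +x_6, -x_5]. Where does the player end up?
(-8, 5, -10, 3, 2, -4, 8)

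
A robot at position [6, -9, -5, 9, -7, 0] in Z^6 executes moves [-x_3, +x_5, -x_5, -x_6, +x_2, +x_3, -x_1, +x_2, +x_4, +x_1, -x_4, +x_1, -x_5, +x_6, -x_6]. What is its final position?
(7, -7, -5, 9, -8, -1)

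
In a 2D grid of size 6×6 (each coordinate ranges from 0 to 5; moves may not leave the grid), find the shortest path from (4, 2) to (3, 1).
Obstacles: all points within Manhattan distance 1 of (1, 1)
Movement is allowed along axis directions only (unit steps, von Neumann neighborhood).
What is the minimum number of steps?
2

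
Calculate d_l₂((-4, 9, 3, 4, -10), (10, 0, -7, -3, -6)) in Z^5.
21.0238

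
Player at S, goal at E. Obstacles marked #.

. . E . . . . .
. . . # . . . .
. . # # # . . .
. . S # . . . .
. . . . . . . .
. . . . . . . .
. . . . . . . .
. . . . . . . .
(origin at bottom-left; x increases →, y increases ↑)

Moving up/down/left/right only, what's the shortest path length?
5
(one shortest path: (2, 4) → (1, 4) → (1, 5) → (1, 6) → (2, 6) → (2, 7))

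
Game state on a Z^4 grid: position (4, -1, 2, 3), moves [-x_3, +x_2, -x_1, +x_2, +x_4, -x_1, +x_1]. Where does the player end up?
(3, 1, 1, 4)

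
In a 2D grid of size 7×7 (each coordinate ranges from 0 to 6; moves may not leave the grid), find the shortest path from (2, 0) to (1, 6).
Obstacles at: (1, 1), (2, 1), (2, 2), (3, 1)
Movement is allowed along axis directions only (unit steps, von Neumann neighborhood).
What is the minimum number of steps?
9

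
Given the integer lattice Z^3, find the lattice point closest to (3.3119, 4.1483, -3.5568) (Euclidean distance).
(3, 4, -4)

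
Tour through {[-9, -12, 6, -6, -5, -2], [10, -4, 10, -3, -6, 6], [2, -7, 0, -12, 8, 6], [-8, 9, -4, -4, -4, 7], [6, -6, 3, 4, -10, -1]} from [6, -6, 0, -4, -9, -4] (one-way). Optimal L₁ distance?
183
(one optimal route: (6, -6, 0, -4, -9, -4) → (6, -6, 3, 4, -10, -1) → (10, -4, 10, -3, -6, 6) → (2, -7, 0, -12, 8, 6) → (-9, -12, 6, -6, -5, -2) → (-8, 9, -4, -4, -4, 7))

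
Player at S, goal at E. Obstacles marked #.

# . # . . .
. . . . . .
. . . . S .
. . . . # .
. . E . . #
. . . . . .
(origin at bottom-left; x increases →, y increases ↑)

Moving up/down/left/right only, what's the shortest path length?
4
(one shortest path: (4, 3) → (3, 3) → (2, 3) → (2, 2) → (2, 1))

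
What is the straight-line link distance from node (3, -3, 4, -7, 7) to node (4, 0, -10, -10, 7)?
14.6629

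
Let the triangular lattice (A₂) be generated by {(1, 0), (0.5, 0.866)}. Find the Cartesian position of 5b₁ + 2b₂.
(6, 1.732)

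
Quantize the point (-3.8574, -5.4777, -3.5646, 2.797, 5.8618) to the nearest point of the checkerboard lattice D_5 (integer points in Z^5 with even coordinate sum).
(-4, -5, -4, 3, 6)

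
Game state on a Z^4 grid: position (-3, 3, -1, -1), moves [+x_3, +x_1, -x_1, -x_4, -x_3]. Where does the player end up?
(-3, 3, -1, -2)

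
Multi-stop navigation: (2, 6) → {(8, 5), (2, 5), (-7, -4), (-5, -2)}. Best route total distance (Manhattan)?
31
(one optimal route: (2, 6) → (8, 5) → (2, 5) → (-5, -2) → (-7, -4))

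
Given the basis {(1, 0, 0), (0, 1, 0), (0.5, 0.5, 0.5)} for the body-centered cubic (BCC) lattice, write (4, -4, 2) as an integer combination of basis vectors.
2b₁ - 6b₂ + 4b₃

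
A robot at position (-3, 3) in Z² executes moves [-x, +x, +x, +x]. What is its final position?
(-1, 3)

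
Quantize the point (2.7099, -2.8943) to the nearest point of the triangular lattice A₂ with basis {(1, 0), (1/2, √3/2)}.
(2.5, -2.598)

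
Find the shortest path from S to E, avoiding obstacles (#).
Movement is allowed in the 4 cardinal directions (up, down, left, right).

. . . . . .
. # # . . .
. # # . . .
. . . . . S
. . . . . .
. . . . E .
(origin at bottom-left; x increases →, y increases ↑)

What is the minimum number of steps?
3
(one shortest path: (5, 2) → (4, 2) → (4, 1) → (4, 0))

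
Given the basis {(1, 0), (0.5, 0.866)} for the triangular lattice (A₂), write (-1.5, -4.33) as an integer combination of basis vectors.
b₁ - 5b₂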